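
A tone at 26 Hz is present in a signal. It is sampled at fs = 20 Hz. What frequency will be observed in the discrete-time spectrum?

26 Hz mod fs = 6 Hz.
6 Hz ≤ fs/2 = 10 Hz, appears at 6 Hz.

6 Hz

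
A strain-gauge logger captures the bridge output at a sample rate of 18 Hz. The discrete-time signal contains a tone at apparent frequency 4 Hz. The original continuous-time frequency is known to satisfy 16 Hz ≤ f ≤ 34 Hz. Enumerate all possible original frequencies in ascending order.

22 Hz, 32 Hz

Frequencies that alias to 4 Hz are k·fs ± 4 Hz for integer k ≥ 0.
k=0: 4 Hz.
k=1: 14 Hz, 22 Hz.
k=2: 32 Hz, 40 Hz.
k=3: 50 Hz, 58 Hz.
Within [16 Hz, 34 Hz]: 22 Hz, 32 Hz.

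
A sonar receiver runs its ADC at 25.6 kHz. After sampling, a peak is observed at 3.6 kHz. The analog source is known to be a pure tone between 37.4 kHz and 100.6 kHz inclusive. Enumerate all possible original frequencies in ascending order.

47.6 kHz, 54.8 kHz, 73.2 kHz, 80.4 kHz, 98.8 kHz

Frequencies that alias to 3.6 kHz are k·fs ± 3.6 kHz for integer k ≥ 0.
k=0: 3.6 kHz.
k=1: 22 kHz, 29.2 kHz.
k=2: 47.6 kHz, 54.8 kHz.
k=3: 73.2 kHz, 80.4 kHz.
k=4: 98.8 kHz, 106 kHz.
k=5: 124.4 kHz, 131.6 kHz.
Within [37.4 kHz, 100.6 kHz]: 47.6 kHz, 54.8 kHz, 73.2 kHz, 80.4 kHz, 98.8 kHz.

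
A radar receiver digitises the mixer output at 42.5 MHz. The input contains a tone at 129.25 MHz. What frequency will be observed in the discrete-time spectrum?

129.25 MHz mod fs = 1.75 MHz.
1.75 MHz ≤ fs/2 = 21.25 MHz, appears at 1.75 MHz.

1.75 MHz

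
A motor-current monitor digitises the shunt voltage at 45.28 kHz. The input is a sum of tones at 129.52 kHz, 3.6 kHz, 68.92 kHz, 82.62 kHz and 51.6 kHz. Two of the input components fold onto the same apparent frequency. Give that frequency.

6.32 kHz

fs/2 = 22.64 kHz.
129.52 kHz mod fs = 38.96 kHz.
38.96 kHz > fs/2 = 22.64 kHz, folds to fs − 38.96 kHz = 6.32 kHz.
3.6 kHz ≤ fs/2 = 22.64 kHz, passes unchanged.
68.92 kHz mod fs = 23.64 kHz.
23.64 kHz > fs/2 = 22.64 kHz, folds to fs − 23.64 kHz = 21.64 kHz.
82.62 kHz mod fs = 37.34 kHz.
37.34 kHz > fs/2 = 22.64 kHz, folds to fs − 37.34 kHz = 7.94 kHz.
51.6 kHz mod fs = 6.32 kHz.
6.32 kHz ≤ fs/2 = 22.64 kHz, appears at 6.32 kHz.
51.6 kHz and 129.52 kHz both map to 6.32 kHz.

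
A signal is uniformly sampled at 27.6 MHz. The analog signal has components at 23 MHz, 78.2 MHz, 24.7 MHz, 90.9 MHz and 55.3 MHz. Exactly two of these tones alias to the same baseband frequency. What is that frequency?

fs/2 = 13.8 MHz.
23 MHz > fs/2 = 13.8 MHz, folds to fs − 23 MHz = 4.6 MHz.
78.2 MHz mod fs = 23 MHz.
23 MHz > fs/2 = 13.8 MHz, folds to fs − 23 MHz = 4.6 MHz.
24.7 MHz > fs/2 = 13.8 MHz, folds to fs − 24.7 MHz = 2.9 MHz.
90.9 MHz mod fs = 8.1 MHz.
8.1 MHz ≤ fs/2 = 13.8 MHz, appears at 8.1 MHz.
55.3 MHz mod fs = 0.1 MHz.
0.1 MHz ≤ fs/2 = 13.8 MHz, appears at 0.1 MHz.
23 MHz and 78.2 MHz both map to 4.6 MHz.

4.6 MHz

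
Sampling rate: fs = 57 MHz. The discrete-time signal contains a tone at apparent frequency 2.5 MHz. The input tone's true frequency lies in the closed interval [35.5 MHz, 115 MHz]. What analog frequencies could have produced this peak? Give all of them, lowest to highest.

Frequencies that alias to 2.5 MHz are k·fs ± 2.5 MHz for integer k ≥ 0.
k=0: 2.5 MHz.
k=1: 54.5 MHz, 59.5 MHz.
k=2: 111.5 MHz, 116.5 MHz.
k=3: 168.5 MHz, 173.5 MHz.
Within [35.5 MHz, 115 MHz]: 54.5 MHz, 59.5 MHz, 111.5 MHz.

54.5 MHz, 59.5 MHz, 111.5 MHz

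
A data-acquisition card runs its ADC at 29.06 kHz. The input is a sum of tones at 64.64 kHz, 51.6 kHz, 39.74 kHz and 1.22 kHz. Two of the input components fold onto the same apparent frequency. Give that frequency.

6.52 kHz

fs/2 = 14.53 kHz.
64.64 kHz mod fs = 6.52 kHz.
6.52 kHz ≤ fs/2 = 14.53 kHz, appears at 6.52 kHz.
51.6 kHz mod fs = 22.54 kHz.
22.54 kHz > fs/2 = 14.53 kHz, folds to fs − 22.54 kHz = 6.52 kHz.
39.74 kHz mod fs = 10.68 kHz.
10.68 kHz ≤ fs/2 = 14.53 kHz, appears at 10.68 kHz.
1.22 kHz ≤ fs/2 = 14.53 kHz, passes unchanged.
51.6 kHz and 64.64 kHz both map to 6.52 kHz.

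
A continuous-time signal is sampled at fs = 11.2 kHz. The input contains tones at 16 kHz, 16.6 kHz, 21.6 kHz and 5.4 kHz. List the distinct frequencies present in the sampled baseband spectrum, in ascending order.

0.8 kHz, 4.8 kHz, 5.4 kHz

fs/2 = 5.6 kHz.
16 kHz mod fs = 4.8 kHz.
4.8 kHz ≤ fs/2 = 5.6 kHz, appears at 4.8 kHz.
16.6 kHz mod fs = 5.4 kHz.
5.4 kHz ≤ fs/2 = 5.6 kHz, appears at 5.4 kHz.
21.6 kHz mod fs = 10.4 kHz.
10.4 kHz > fs/2 = 5.6 kHz, folds to fs − 10.4 kHz = 0.8 kHz.
5.4 kHz ≤ fs/2 = 5.6 kHz, passes unchanged.
Distinct values: {0.8 kHz, 4.8 kHz, 5.4 kHz}.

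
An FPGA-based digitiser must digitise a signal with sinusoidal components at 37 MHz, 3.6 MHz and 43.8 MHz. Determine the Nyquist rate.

87.6 MHz

Highest-frequency component: 43.8 MHz.
Nyquist rate = 2 × 43.8 MHz = 87.6 MHz.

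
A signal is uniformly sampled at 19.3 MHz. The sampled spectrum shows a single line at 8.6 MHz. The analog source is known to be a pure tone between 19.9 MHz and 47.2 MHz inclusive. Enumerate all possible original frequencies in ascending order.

27.9 MHz, 30 MHz, 47.2 MHz

Frequencies that alias to 8.6 MHz are k·fs ± 8.6 MHz for integer k ≥ 0.
k=0: 8.6 MHz.
k=1: 10.7 MHz, 27.9 MHz.
k=2: 30 MHz, 47.2 MHz.
k=3: 49.3 MHz, 66.5 MHz.
Within [19.9 MHz, 47.2 MHz]: 27.9 MHz, 30 MHz, 47.2 MHz.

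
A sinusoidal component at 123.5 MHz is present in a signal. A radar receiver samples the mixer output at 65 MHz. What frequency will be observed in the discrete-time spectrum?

123.5 MHz mod fs = 58.5 MHz.
58.5 MHz > fs/2 = 32.5 MHz, folds to fs − 58.5 MHz = 6.5 MHz.

6.5 MHz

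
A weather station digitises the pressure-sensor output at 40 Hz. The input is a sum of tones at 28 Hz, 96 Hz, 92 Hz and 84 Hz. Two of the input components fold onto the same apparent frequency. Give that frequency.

12 Hz

fs/2 = 20 Hz.
28 Hz > fs/2 = 20 Hz, folds to fs − 28 Hz = 12 Hz.
96 Hz mod fs = 16 Hz.
16 Hz ≤ fs/2 = 20 Hz, appears at 16 Hz.
92 Hz mod fs = 12 Hz.
12 Hz ≤ fs/2 = 20 Hz, appears at 12 Hz.
84 Hz mod fs = 4 Hz.
4 Hz ≤ fs/2 = 20 Hz, appears at 4 Hz.
28 Hz and 92 Hz both map to 12 Hz.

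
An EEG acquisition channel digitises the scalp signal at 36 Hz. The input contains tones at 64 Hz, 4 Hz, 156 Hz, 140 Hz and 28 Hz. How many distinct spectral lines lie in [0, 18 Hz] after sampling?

fs/2 = 18 Hz.
64 Hz mod fs = 28 Hz.
28 Hz > fs/2 = 18 Hz, folds to fs − 28 Hz = 8 Hz.
4 Hz ≤ fs/2 = 18 Hz, passes unchanged.
156 Hz mod fs = 12 Hz.
12 Hz ≤ fs/2 = 18 Hz, appears at 12 Hz.
140 Hz mod fs = 32 Hz.
32 Hz > fs/2 = 18 Hz, folds to fs − 32 Hz = 4 Hz.
28 Hz > fs/2 = 18 Hz, folds to fs − 28 Hz = 8 Hz.
Distinct values: {4 Hz, 8 Hz, 12 Hz} → 3.

3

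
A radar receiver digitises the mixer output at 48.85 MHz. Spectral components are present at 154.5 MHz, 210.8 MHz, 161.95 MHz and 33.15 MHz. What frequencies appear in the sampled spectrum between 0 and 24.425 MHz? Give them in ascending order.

7.95 MHz, 15.4 MHz, 15.7 MHz

fs/2 = 24.425 MHz.
154.5 MHz mod fs = 7.95 MHz.
7.95 MHz ≤ fs/2 = 24.425 MHz, appears at 7.95 MHz.
210.8 MHz mod fs = 15.4 MHz.
15.4 MHz ≤ fs/2 = 24.425 MHz, appears at 15.4 MHz.
161.95 MHz mod fs = 15.4 MHz.
15.4 MHz ≤ fs/2 = 24.425 MHz, appears at 15.4 MHz.
33.15 MHz > fs/2 = 24.425 MHz, folds to fs − 33.15 MHz = 15.7 MHz.
Distinct values: {7.95 MHz, 15.4 MHz, 15.7 MHz}.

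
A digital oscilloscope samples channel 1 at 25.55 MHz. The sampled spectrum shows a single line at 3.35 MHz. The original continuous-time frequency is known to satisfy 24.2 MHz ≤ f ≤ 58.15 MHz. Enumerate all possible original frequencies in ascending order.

28.9 MHz, 47.75 MHz, 54.45 MHz

Frequencies that alias to 3.35 MHz are k·fs ± 3.35 MHz for integer k ≥ 0.
k=0: 3.35 MHz.
k=1: 22.2 MHz, 28.9 MHz.
k=2: 47.75 MHz, 54.45 MHz.
k=3: 73.3 MHz, 80 MHz.
Within [24.2 MHz, 58.15 MHz]: 28.9 MHz, 47.75 MHz, 54.45 MHz.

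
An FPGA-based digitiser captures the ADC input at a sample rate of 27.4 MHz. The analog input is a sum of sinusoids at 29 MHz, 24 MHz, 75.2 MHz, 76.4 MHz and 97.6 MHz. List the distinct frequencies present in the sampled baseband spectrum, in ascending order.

fs/2 = 13.7 MHz.
29 MHz mod fs = 1.6 MHz.
1.6 MHz ≤ fs/2 = 13.7 MHz, appears at 1.6 MHz.
24 MHz > fs/2 = 13.7 MHz, folds to fs − 24 MHz = 3.4 MHz.
75.2 MHz mod fs = 20.4 MHz.
20.4 MHz > fs/2 = 13.7 MHz, folds to fs − 20.4 MHz = 7 MHz.
76.4 MHz mod fs = 21.6 MHz.
21.6 MHz > fs/2 = 13.7 MHz, folds to fs − 21.6 MHz = 5.8 MHz.
97.6 MHz mod fs = 15.4 MHz.
15.4 MHz > fs/2 = 13.7 MHz, folds to fs − 15.4 MHz = 12 MHz.
Distinct values: {1.6 MHz, 3.4 MHz, 5.8 MHz, 7 MHz, 12 MHz}.

1.6 MHz, 3.4 MHz, 5.8 MHz, 7 MHz, 12 MHz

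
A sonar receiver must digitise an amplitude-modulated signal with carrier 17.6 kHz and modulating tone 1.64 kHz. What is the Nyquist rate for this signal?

38.48 kHz

AM sidebands sit at fc ± fm = 15.96 kHz and 19.24 kHz.
Highest-frequency component: 19.24 kHz.
Nyquist rate = 2 × 19.24 kHz = 38.48 kHz.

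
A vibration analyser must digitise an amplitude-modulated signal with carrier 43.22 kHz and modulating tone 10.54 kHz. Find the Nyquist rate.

AM sidebands sit at fc ± fm = 32.68 kHz and 53.76 kHz.
Highest-frequency component: 53.76 kHz.
Nyquist rate = 2 × 53.76 kHz = 107.52 kHz.

107.52 kHz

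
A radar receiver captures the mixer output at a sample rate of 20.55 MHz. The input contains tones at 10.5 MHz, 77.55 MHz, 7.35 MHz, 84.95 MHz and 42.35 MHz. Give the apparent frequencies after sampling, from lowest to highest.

fs/2 = 10.275 MHz.
10.5 MHz > fs/2 = 10.275 MHz, folds to fs − 10.5 MHz = 10.05 MHz.
77.55 MHz mod fs = 15.9 MHz.
15.9 MHz > fs/2 = 10.275 MHz, folds to fs − 15.9 MHz = 4.65 MHz.
7.35 MHz ≤ fs/2 = 10.275 MHz, passes unchanged.
84.95 MHz mod fs = 2.75 MHz.
2.75 MHz ≤ fs/2 = 10.275 MHz, appears at 2.75 MHz.
42.35 MHz mod fs = 1.25 MHz.
1.25 MHz ≤ fs/2 = 10.275 MHz, appears at 1.25 MHz.
Distinct values: {1.25 MHz, 2.75 MHz, 4.65 MHz, 7.35 MHz, 10.05 MHz}.

1.25 MHz, 2.75 MHz, 4.65 MHz, 7.35 MHz, 10.05 MHz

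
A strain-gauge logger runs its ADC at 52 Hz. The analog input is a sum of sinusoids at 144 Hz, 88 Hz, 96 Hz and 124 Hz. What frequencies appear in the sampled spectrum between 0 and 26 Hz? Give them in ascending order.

fs/2 = 26 Hz.
144 Hz mod fs = 40 Hz.
40 Hz > fs/2 = 26 Hz, folds to fs − 40 Hz = 12 Hz.
88 Hz mod fs = 36 Hz.
36 Hz > fs/2 = 26 Hz, folds to fs − 36 Hz = 16 Hz.
96 Hz mod fs = 44 Hz.
44 Hz > fs/2 = 26 Hz, folds to fs − 44 Hz = 8 Hz.
124 Hz mod fs = 20 Hz.
20 Hz ≤ fs/2 = 26 Hz, appears at 20 Hz.
Distinct values: {8 Hz, 12 Hz, 16 Hz, 20 Hz}.

8 Hz, 12 Hz, 16 Hz, 20 Hz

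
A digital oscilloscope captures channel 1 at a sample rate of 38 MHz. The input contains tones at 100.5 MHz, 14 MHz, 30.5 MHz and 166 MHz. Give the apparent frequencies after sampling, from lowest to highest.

fs/2 = 19 MHz.
100.5 MHz mod fs = 24.5 MHz.
24.5 MHz > fs/2 = 19 MHz, folds to fs − 24.5 MHz = 13.5 MHz.
14 MHz ≤ fs/2 = 19 MHz, passes unchanged.
30.5 MHz > fs/2 = 19 MHz, folds to fs − 30.5 MHz = 7.5 MHz.
166 MHz mod fs = 14 MHz.
14 MHz ≤ fs/2 = 19 MHz, appears at 14 MHz.
Distinct values: {7.5 MHz, 13.5 MHz, 14 MHz}.

7.5 MHz, 13.5 MHz, 14 MHz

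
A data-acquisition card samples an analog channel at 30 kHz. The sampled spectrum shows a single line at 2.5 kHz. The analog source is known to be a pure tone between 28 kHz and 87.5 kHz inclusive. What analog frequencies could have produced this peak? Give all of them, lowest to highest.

Frequencies that alias to 2.5 kHz are k·fs ± 2.5 kHz for integer k ≥ 0.
k=0: 2.5 kHz.
k=1: 27.5 kHz, 32.5 kHz.
k=2: 57.5 kHz, 62.5 kHz.
k=3: 87.5 kHz, 92.5 kHz.
k=4: 117.5 kHz, 122.5 kHz.
Within [28 kHz, 87.5 kHz]: 32.5 kHz, 57.5 kHz, 62.5 kHz, 87.5 kHz.

32.5 kHz, 57.5 kHz, 62.5 kHz, 87.5 kHz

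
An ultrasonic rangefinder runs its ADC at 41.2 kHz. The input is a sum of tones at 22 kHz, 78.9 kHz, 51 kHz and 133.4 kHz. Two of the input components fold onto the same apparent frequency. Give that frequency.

9.8 kHz

fs/2 = 20.6 kHz.
22 kHz > fs/2 = 20.6 kHz, folds to fs − 22 kHz = 19.2 kHz.
78.9 kHz mod fs = 37.7 kHz.
37.7 kHz > fs/2 = 20.6 kHz, folds to fs − 37.7 kHz = 3.5 kHz.
51 kHz mod fs = 9.8 kHz.
9.8 kHz ≤ fs/2 = 20.6 kHz, appears at 9.8 kHz.
133.4 kHz mod fs = 9.8 kHz.
9.8 kHz ≤ fs/2 = 20.6 kHz, appears at 9.8 kHz.
51 kHz and 133.4 kHz both map to 9.8 kHz.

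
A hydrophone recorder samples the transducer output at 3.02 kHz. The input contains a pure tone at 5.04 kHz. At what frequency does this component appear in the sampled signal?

1 kHz

5.04 kHz mod fs = 2.02 kHz.
2.02 kHz > fs/2 = 1.51 kHz, folds to fs − 2.02 kHz = 1 kHz.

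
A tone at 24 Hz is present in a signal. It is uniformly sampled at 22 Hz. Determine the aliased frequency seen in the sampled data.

24 Hz mod fs = 2 Hz.
2 Hz ≤ fs/2 = 11 Hz, appears at 2 Hz.

2 Hz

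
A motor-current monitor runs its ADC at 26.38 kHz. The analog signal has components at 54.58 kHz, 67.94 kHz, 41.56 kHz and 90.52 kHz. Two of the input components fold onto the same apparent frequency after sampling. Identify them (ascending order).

41.56 kHz, 67.94 kHz

fs/2 = 13.19 kHz.
54.58 kHz mod fs = 1.82 kHz.
1.82 kHz ≤ fs/2 = 13.19 kHz, appears at 1.82 kHz.
67.94 kHz mod fs = 15.18 kHz.
15.18 kHz > fs/2 = 13.19 kHz, folds to fs − 15.18 kHz = 11.2 kHz.
41.56 kHz mod fs = 15.18 kHz.
15.18 kHz > fs/2 = 13.19 kHz, folds to fs − 15.18 kHz = 11.2 kHz.
90.52 kHz mod fs = 11.38 kHz.
11.38 kHz ≤ fs/2 = 13.19 kHz, appears at 11.38 kHz.
41.56 kHz and 67.94 kHz both map to 11.2 kHz.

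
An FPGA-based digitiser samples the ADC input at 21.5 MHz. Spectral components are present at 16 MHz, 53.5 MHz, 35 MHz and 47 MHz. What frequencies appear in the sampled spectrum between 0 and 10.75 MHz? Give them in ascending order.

fs/2 = 10.75 MHz.
16 MHz > fs/2 = 10.75 MHz, folds to fs − 16 MHz = 5.5 MHz.
53.5 MHz mod fs = 10.5 MHz.
10.5 MHz ≤ fs/2 = 10.75 MHz, appears at 10.5 MHz.
35 MHz mod fs = 13.5 MHz.
13.5 MHz > fs/2 = 10.75 MHz, folds to fs − 13.5 MHz = 8 MHz.
47 MHz mod fs = 4 MHz.
4 MHz ≤ fs/2 = 10.75 MHz, appears at 4 MHz.
Distinct values: {4 MHz, 5.5 MHz, 8 MHz, 10.5 MHz}.

4 MHz, 5.5 MHz, 8 MHz, 10.5 MHz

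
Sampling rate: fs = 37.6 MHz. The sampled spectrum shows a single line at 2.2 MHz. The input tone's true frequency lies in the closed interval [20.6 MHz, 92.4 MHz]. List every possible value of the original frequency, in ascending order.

35.4 MHz, 39.8 MHz, 73 MHz, 77.4 MHz

Frequencies that alias to 2.2 MHz are k·fs ± 2.2 MHz for integer k ≥ 0.
k=0: 2.2 MHz.
k=1: 35.4 MHz, 39.8 MHz.
k=2: 73 MHz, 77.4 MHz.
k=3: 110.6 MHz, 115 MHz.
Within [20.6 MHz, 92.4 MHz]: 35.4 MHz, 39.8 MHz, 73 MHz, 77.4 MHz.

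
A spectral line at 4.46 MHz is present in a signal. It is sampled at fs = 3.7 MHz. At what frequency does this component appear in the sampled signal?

4.46 MHz mod fs = 0.76 MHz.
0.76 MHz ≤ fs/2 = 1.85 MHz, appears at 0.76 MHz.

0.76 MHz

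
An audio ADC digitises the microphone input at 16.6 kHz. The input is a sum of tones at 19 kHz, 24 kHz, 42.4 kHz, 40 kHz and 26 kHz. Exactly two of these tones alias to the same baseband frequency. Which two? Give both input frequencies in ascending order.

24 kHz, 42.4 kHz

fs/2 = 8.3 kHz.
19 kHz mod fs = 2.4 kHz.
2.4 kHz ≤ fs/2 = 8.3 kHz, appears at 2.4 kHz.
24 kHz mod fs = 7.4 kHz.
7.4 kHz ≤ fs/2 = 8.3 kHz, appears at 7.4 kHz.
42.4 kHz mod fs = 9.2 kHz.
9.2 kHz > fs/2 = 8.3 kHz, folds to fs − 9.2 kHz = 7.4 kHz.
40 kHz mod fs = 6.8 kHz.
6.8 kHz ≤ fs/2 = 8.3 kHz, appears at 6.8 kHz.
26 kHz mod fs = 9.4 kHz.
9.4 kHz > fs/2 = 8.3 kHz, folds to fs − 9.4 kHz = 7.2 kHz.
24 kHz and 42.4 kHz both map to 7.4 kHz.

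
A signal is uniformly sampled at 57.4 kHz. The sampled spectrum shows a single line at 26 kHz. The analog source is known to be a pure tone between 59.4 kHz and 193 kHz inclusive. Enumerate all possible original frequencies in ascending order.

83.4 kHz, 88.8 kHz, 140.8 kHz, 146.2 kHz

Frequencies that alias to 26 kHz are k·fs ± 26 kHz for integer k ≥ 0.
k=0: 26 kHz.
k=1: 31.4 kHz, 83.4 kHz.
k=2: 88.8 kHz, 140.8 kHz.
k=3: 146.2 kHz, 198.2 kHz.
k=4: 203.6 kHz, 255.6 kHz.
Within [59.4 kHz, 193 kHz]: 83.4 kHz, 88.8 kHz, 140.8 kHz, 146.2 kHz.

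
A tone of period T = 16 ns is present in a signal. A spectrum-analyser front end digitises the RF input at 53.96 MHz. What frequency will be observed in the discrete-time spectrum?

8.54 MHz

T = 16 ns → f = 1/T = 62.5 MHz.
62.5 MHz mod fs = 8.54 MHz.
8.54 MHz ≤ fs/2 = 26.98 MHz, appears at 8.54 MHz.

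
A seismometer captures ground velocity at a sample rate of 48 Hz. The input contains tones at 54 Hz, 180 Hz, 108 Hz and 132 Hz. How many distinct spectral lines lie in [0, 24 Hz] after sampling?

fs/2 = 24 Hz.
54 Hz mod fs = 6 Hz.
6 Hz ≤ fs/2 = 24 Hz, appears at 6 Hz.
180 Hz mod fs = 36 Hz.
36 Hz > fs/2 = 24 Hz, folds to fs − 36 Hz = 12 Hz.
108 Hz mod fs = 12 Hz.
12 Hz ≤ fs/2 = 24 Hz, appears at 12 Hz.
132 Hz mod fs = 36 Hz.
36 Hz > fs/2 = 24 Hz, folds to fs − 36 Hz = 12 Hz.
Distinct values: {6 Hz, 12 Hz} → 2.

2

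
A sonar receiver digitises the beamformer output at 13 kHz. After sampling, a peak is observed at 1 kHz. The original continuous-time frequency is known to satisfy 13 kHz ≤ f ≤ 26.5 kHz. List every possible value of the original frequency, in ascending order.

14 kHz, 25 kHz

Frequencies that alias to 1 kHz are k·fs ± 1 kHz for integer k ≥ 0.
k=0: 1 kHz.
k=1: 12 kHz, 14 kHz.
k=2: 25 kHz, 27 kHz.
k=3: 38 kHz, 40 kHz.
Within [13 kHz, 26.5 kHz]: 14 kHz, 25 kHz.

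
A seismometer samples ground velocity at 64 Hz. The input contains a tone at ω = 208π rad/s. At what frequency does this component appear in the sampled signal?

24 Hz

ω = 208π rad/s → f = ω/(2π) = 104 Hz.
104 Hz mod fs = 40 Hz.
40 Hz > fs/2 = 32 Hz, folds to fs − 40 Hz = 24 Hz.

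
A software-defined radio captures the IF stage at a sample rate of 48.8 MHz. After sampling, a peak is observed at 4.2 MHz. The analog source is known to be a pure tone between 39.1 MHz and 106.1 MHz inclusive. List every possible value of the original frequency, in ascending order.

Frequencies that alias to 4.2 MHz are k·fs ± 4.2 MHz for integer k ≥ 0.
k=0: 4.2 MHz.
k=1: 44.6 MHz, 53 MHz.
k=2: 93.4 MHz, 101.8 MHz.
k=3: 142.2 MHz, 150.6 MHz.
Within [39.1 MHz, 106.1 MHz]: 44.6 MHz, 53 MHz, 93.4 MHz, 101.8 MHz.

44.6 MHz, 53 MHz, 93.4 MHz, 101.8 MHz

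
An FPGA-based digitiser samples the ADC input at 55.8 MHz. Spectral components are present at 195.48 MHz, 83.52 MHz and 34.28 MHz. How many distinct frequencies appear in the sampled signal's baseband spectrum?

fs/2 = 27.9 MHz.
195.48 MHz mod fs = 28.08 MHz.
28.08 MHz > fs/2 = 27.9 MHz, folds to fs − 28.08 MHz = 27.72 MHz.
83.52 MHz mod fs = 27.72 MHz.
27.72 MHz ≤ fs/2 = 27.9 MHz, appears at 27.72 MHz.
34.28 MHz > fs/2 = 27.9 MHz, folds to fs − 34.28 MHz = 21.52 MHz.
Distinct values: {21.52 MHz, 27.72 MHz} → 2.

2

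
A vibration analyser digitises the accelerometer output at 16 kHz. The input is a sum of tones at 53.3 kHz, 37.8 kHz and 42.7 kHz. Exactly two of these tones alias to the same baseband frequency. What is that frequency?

5.3 kHz

fs/2 = 8 kHz.
53.3 kHz mod fs = 5.3 kHz.
5.3 kHz ≤ fs/2 = 8 kHz, appears at 5.3 kHz.
37.8 kHz mod fs = 5.8 kHz.
5.8 kHz ≤ fs/2 = 8 kHz, appears at 5.8 kHz.
42.7 kHz mod fs = 10.7 kHz.
10.7 kHz > fs/2 = 8 kHz, folds to fs − 10.7 kHz = 5.3 kHz.
42.7 kHz and 53.3 kHz both map to 5.3 kHz.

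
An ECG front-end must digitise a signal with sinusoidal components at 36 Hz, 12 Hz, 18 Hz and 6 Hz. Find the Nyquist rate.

Highest-frequency component: 36 Hz.
Nyquist rate = 2 × 36 Hz = 72 Hz.

72 Hz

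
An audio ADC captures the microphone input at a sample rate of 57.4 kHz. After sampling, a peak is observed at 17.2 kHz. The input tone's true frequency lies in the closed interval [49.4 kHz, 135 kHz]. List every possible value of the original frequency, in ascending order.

74.6 kHz, 97.6 kHz, 132 kHz

Frequencies that alias to 17.2 kHz are k·fs ± 17.2 kHz for integer k ≥ 0.
k=0: 17.2 kHz.
k=1: 40.2 kHz, 74.6 kHz.
k=2: 97.6 kHz, 132 kHz.
k=3: 155 kHz, 189.4 kHz.
Within [49.4 kHz, 135 kHz]: 74.6 kHz, 97.6 kHz, 132 kHz.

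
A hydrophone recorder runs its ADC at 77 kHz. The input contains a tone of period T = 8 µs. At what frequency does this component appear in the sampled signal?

T = 8 µs → f = 1/T = 125 kHz.
125 kHz mod fs = 48 kHz.
48 kHz > fs/2 = 38.5 kHz, folds to fs − 48 kHz = 29 kHz.

29 kHz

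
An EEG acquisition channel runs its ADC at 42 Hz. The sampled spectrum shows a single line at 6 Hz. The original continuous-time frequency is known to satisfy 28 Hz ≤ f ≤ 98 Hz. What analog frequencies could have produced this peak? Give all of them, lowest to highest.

Frequencies that alias to 6 Hz are k·fs ± 6 Hz for integer k ≥ 0.
k=0: 6 Hz.
k=1: 36 Hz, 48 Hz.
k=2: 78 Hz, 90 Hz.
k=3: 120 Hz, 132 Hz.
Within [28 Hz, 98 Hz]: 36 Hz, 48 Hz, 78 Hz, 90 Hz.

36 Hz, 48 Hz, 78 Hz, 90 Hz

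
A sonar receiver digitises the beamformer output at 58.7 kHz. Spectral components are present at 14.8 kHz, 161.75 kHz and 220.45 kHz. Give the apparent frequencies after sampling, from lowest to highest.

14.35 kHz, 14.8 kHz

fs/2 = 29.35 kHz.
14.8 kHz ≤ fs/2 = 29.35 kHz, passes unchanged.
161.75 kHz mod fs = 44.35 kHz.
44.35 kHz > fs/2 = 29.35 kHz, folds to fs − 44.35 kHz = 14.35 kHz.
220.45 kHz mod fs = 44.35 kHz.
44.35 kHz > fs/2 = 29.35 kHz, folds to fs − 44.35 kHz = 14.35 kHz.
Distinct values: {14.35 kHz, 14.8 kHz}.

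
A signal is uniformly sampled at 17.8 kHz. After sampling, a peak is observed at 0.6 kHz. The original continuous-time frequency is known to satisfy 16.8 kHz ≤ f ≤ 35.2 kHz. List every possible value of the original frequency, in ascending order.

17.2 kHz, 18.4 kHz, 35 kHz

Frequencies that alias to 0.6 kHz are k·fs ± 0.6 kHz for integer k ≥ 0.
k=0: 0.6 kHz.
k=1: 17.2 kHz, 18.4 kHz.
k=2: 35 kHz, 36.2 kHz.
k=3: 52.8 kHz, 54 kHz.
Within [16.8 kHz, 35.2 kHz]: 17.2 kHz, 18.4 kHz, 35 kHz.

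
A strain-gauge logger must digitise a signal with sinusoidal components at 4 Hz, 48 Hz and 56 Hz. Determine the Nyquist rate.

Highest-frequency component: 56 Hz.
Nyquist rate = 2 × 56 Hz = 112 Hz.

112 Hz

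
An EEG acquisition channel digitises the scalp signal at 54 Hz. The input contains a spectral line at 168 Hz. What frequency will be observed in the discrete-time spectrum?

6 Hz

168 Hz mod fs = 6 Hz.
6 Hz ≤ fs/2 = 27 Hz, appears at 6 Hz.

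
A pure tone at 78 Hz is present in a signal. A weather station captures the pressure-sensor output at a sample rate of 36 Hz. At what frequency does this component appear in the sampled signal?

6 Hz

78 Hz mod fs = 6 Hz.
6 Hz ≤ fs/2 = 18 Hz, appears at 6 Hz.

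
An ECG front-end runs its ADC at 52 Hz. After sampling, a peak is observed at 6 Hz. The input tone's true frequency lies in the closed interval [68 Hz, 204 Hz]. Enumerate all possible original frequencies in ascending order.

98 Hz, 110 Hz, 150 Hz, 162 Hz, 202 Hz

Frequencies that alias to 6 Hz are k·fs ± 6 Hz for integer k ≥ 0.
k=0: 6 Hz.
k=1: 46 Hz, 58 Hz.
k=2: 98 Hz, 110 Hz.
k=3: 150 Hz, 162 Hz.
k=4: 202 Hz, 214 Hz.
k=5: 254 Hz, 266 Hz.
Within [68 Hz, 204 Hz]: 98 Hz, 110 Hz, 150 Hz, 162 Hz, 202 Hz.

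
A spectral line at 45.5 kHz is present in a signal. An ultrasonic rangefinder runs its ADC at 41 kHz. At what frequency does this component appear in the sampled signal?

45.5 kHz mod fs = 4.5 kHz.
4.5 kHz ≤ fs/2 = 20.5 kHz, appears at 4.5 kHz.

4.5 kHz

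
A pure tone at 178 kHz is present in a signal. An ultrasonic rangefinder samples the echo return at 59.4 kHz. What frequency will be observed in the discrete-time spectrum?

0.2 kHz

178 kHz mod fs = 59.2 kHz.
59.2 kHz > fs/2 = 29.7 kHz, folds to fs − 59.2 kHz = 0.2 kHz.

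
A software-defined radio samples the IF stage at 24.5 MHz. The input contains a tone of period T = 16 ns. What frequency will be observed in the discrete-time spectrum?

T = 16 ns → f = 1/T = 62.5 MHz.
62.5 MHz mod fs = 13.5 MHz.
13.5 MHz > fs/2 = 12.25 MHz, folds to fs − 13.5 MHz = 11 MHz.

11 MHz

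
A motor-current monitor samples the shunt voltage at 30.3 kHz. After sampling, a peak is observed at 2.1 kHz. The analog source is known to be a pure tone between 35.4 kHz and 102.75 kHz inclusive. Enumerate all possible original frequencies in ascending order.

Frequencies that alias to 2.1 kHz are k·fs ± 2.1 kHz for integer k ≥ 0.
k=0: 2.1 kHz.
k=1: 28.2 kHz, 32.4 kHz.
k=2: 58.5 kHz, 62.7 kHz.
k=3: 88.8 kHz, 93 kHz.
k=4: 119.1 kHz, 123.3 kHz.
Within [35.4 kHz, 102.75 kHz]: 58.5 kHz, 62.7 kHz, 88.8 kHz, 93 kHz.

58.5 kHz, 62.7 kHz, 88.8 kHz, 93 kHz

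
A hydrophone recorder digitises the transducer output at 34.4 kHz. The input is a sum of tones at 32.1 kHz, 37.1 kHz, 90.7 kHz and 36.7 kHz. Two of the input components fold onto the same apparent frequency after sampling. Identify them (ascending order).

32.1 kHz, 36.7 kHz

fs/2 = 17.2 kHz.
32.1 kHz > fs/2 = 17.2 kHz, folds to fs − 32.1 kHz = 2.3 kHz.
37.1 kHz mod fs = 2.7 kHz.
2.7 kHz ≤ fs/2 = 17.2 kHz, appears at 2.7 kHz.
90.7 kHz mod fs = 21.9 kHz.
21.9 kHz > fs/2 = 17.2 kHz, folds to fs − 21.9 kHz = 12.5 kHz.
36.7 kHz mod fs = 2.3 kHz.
2.3 kHz ≤ fs/2 = 17.2 kHz, appears at 2.3 kHz.
32.1 kHz and 36.7 kHz both map to 2.3 kHz.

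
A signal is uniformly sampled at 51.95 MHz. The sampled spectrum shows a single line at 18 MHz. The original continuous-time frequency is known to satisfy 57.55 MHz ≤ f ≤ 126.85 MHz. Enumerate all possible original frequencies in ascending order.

Frequencies that alias to 18 MHz are k·fs ± 18 MHz for integer k ≥ 0.
k=0: 18 MHz.
k=1: 33.95 MHz, 69.95 MHz.
k=2: 85.9 MHz, 121.9 MHz.
k=3: 137.85 MHz, 173.85 MHz.
Within [57.55 MHz, 126.85 MHz]: 69.95 MHz, 85.9 MHz, 121.9 MHz.

69.95 MHz, 85.9 MHz, 121.9 MHz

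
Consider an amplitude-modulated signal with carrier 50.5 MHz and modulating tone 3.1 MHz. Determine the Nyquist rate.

AM sidebands sit at fc ± fm = 47.4 MHz and 53.6 MHz.
Highest-frequency component: 53.6 MHz.
Nyquist rate = 2 × 53.6 MHz = 107.2 MHz.

107.2 MHz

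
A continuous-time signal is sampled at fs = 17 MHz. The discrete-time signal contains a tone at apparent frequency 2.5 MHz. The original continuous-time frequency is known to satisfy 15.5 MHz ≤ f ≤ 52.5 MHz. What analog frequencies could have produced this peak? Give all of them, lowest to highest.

19.5 MHz, 31.5 MHz, 36.5 MHz, 48.5 MHz

Frequencies that alias to 2.5 MHz are k·fs ± 2.5 MHz for integer k ≥ 0.
k=0: 2.5 MHz.
k=1: 14.5 MHz, 19.5 MHz.
k=2: 31.5 MHz, 36.5 MHz.
k=3: 48.5 MHz, 53.5 MHz.
k=4: 65.5 MHz, 70.5 MHz.
Within [15.5 MHz, 52.5 MHz]: 19.5 MHz, 31.5 MHz, 36.5 MHz, 48.5 MHz.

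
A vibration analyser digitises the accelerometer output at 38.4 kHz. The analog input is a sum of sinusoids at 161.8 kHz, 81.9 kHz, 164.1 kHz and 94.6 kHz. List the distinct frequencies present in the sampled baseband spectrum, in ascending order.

5.1 kHz, 8.2 kHz, 10.5 kHz, 17.8 kHz

fs/2 = 19.2 kHz.
161.8 kHz mod fs = 8.2 kHz.
8.2 kHz ≤ fs/2 = 19.2 kHz, appears at 8.2 kHz.
81.9 kHz mod fs = 5.1 kHz.
5.1 kHz ≤ fs/2 = 19.2 kHz, appears at 5.1 kHz.
164.1 kHz mod fs = 10.5 kHz.
10.5 kHz ≤ fs/2 = 19.2 kHz, appears at 10.5 kHz.
94.6 kHz mod fs = 17.8 kHz.
17.8 kHz ≤ fs/2 = 19.2 kHz, appears at 17.8 kHz.
Distinct values: {5.1 kHz, 8.2 kHz, 10.5 kHz, 17.8 kHz}.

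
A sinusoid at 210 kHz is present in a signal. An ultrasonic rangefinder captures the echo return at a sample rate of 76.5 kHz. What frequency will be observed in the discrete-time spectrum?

210 kHz mod fs = 57 kHz.
57 kHz > fs/2 = 38.25 kHz, folds to fs − 57 kHz = 19.5 kHz.

19.5 kHz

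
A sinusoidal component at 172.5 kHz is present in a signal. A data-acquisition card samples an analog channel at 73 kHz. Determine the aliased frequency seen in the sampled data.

172.5 kHz mod fs = 26.5 kHz.
26.5 kHz ≤ fs/2 = 36.5 kHz, appears at 26.5 kHz.

26.5 kHz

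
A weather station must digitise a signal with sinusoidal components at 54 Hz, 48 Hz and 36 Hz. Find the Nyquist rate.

108 Hz

Highest-frequency component: 54 Hz.
Nyquist rate = 2 × 54 Hz = 108 Hz.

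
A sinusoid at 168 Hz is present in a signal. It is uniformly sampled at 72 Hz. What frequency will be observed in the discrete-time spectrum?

24 Hz

168 Hz mod fs = 24 Hz.
24 Hz ≤ fs/2 = 36 Hz, appears at 24 Hz.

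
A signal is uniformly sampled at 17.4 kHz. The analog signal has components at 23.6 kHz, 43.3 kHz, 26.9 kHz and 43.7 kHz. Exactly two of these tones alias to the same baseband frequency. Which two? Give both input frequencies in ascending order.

fs/2 = 8.7 kHz.
23.6 kHz mod fs = 6.2 kHz.
6.2 kHz ≤ fs/2 = 8.7 kHz, appears at 6.2 kHz.
43.3 kHz mod fs = 8.5 kHz.
8.5 kHz ≤ fs/2 = 8.7 kHz, appears at 8.5 kHz.
26.9 kHz mod fs = 9.5 kHz.
9.5 kHz > fs/2 = 8.7 kHz, folds to fs − 9.5 kHz = 7.9 kHz.
43.7 kHz mod fs = 8.9 kHz.
8.9 kHz > fs/2 = 8.7 kHz, folds to fs − 8.9 kHz = 8.5 kHz.
43.3 kHz and 43.7 kHz both map to 8.5 kHz.

43.3 kHz, 43.7 kHz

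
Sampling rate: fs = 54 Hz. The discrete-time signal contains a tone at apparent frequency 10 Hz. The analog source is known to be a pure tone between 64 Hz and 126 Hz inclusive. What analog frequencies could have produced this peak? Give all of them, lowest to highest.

64 Hz, 98 Hz, 118 Hz

Frequencies that alias to 10 Hz are k·fs ± 10 Hz for integer k ≥ 0.
k=0: 10 Hz.
k=1: 44 Hz, 64 Hz.
k=2: 98 Hz, 118 Hz.
k=3: 152 Hz, 172 Hz.
Within [64 Hz, 126 Hz]: 64 Hz, 98 Hz, 118 Hz.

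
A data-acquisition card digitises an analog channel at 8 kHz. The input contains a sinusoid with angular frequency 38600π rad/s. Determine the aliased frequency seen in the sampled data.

3.3 kHz

ω = 38600π rad/s → f = ω/(2π) = 19300 Hz = 19.3 kHz.
19.3 kHz mod fs = 3.3 kHz.
3.3 kHz ≤ fs/2 = 4 kHz, appears at 3.3 kHz.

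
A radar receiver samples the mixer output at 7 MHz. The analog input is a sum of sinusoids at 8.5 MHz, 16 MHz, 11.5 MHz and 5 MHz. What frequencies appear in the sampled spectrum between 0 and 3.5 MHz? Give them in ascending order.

1.5 MHz, 2 MHz, 2.5 MHz

fs/2 = 3.5 MHz.
8.5 MHz mod fs = 1.5 MHz.
1.5 MHz ≤ fs/2 = 3.5 MHz, appears at 1.5 MHz.
16 MHz mod fs = 2 MHz.
2 MHz ≤ fs/2 = 3.5 MHz, appears at 2 MHz.
11.5 MHz mod fs = 4.5 MHz.
4.5 MHz > fs/2 = 3.5 MHz, folds to fs − 4.5 MHz = 2.5 MHz.
5 MHz > fs/2 = 3.5 MHz, folds to fs − 5 MHz = 2 MHz.
Distinct values: {1.5 MHz, 2 MHz, 2.5 MHz}.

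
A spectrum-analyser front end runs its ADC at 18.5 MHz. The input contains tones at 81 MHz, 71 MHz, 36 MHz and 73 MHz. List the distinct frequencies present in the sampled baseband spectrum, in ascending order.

fs/2 = 9.25 MHz.
81 MHz mod fs = 7 MHz.
7 MHz ≤ fs/2 = 9.25 MHz, appears at 7 MHz.
71 MHz mod fs = 15.5 MHz.
15.5 MHz > fs/2 = 9.25 MHz, folds to fs − 15.5 MHz = 3 MHz.
36 MHz mod fs = 17.5 MHz.
17.5 MHz > fs/2 = 9.25 MHz, folds to fs − 17.5 MHz = 1 MHz.
73 MHz mod fs = 17.5 MHz.
17.5 MHz > fs/2 = 9.25 MHz, folds to fs − 17.5 MHz = 1 MHz.
Distinct values: {1 MHz, 3 MHz, 7 MHz}.

1 MHz, 3 MHz, 7 MHz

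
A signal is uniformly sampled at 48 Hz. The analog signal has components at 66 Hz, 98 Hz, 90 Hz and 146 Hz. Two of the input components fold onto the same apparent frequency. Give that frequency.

fs/2 = 24 Hz.
66 Hz mod fs = 18 Hz.
18 Hz ≤ fs/2 = 24 Hz, appears at 18 Hz.
98 Hz mod fs = 2 Hz.
2 Hz ≤ fs/2 = 24 Hz, appears at 2 Hz.
90 Hz mod fs = 42 Hz.
42 Hz > fs/2 = 24 Hz, folds to fs − 42 Hz = 6 Hz.
146 Hz mod fs = 2 Hz.
2 Hz ≤ fs/2 = 24 Hz, appears at 2 Hz.
98 Hz and 146 Hz both map to 2 Hz.

2 Hz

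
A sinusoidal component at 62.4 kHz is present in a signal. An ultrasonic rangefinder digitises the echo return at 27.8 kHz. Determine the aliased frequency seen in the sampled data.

62.4 kHz mod fs = 6.8 kHz.
6.8 kHz ≤ fs/2 = 13.9 kHz, appears at 6.8 kHz.

6.8 kHz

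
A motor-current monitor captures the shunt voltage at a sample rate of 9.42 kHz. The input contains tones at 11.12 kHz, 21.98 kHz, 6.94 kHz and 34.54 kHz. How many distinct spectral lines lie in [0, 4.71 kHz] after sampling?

fs/2 = 4.71 kHz.
11.12 kHz mod fs = 1.7 kHz.
1.7 kHz ≤ fs/2 = 4.71 kHz, appears at 1.7 kHz.
21.98 kHz mod fs = 3.14 kHz.
3.14 kHz ≤ fs/2 = 4.71 kHz, appears at 3.14 kHz.
6.94 kHz > fs/2 = 4.71 kHz, folds to fs − 6.94 kHz = 2.48 kHz.
34.54 kHz mod fs = 6.28 kHz.
6.28 kHz > fs/2 = 4.71 kHz, folds to fs − 6.28 kHz = 3.14 kHz.
Distinct values: {1.7 kHz, 2.48 kHz, 3.14 kHz} → 3.

3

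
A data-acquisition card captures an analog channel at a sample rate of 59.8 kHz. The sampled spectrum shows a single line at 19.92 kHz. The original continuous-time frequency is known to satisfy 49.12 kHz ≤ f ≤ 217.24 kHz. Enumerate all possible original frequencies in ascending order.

79.72 kHz, 99.68 kHz, 139.52 kHz, 159.48 kHz, 199.32 kHz

Frequencies that alias to 19.92 kHz are k·fs ± 19.92 kHz for integer k ≥ 0.
k=0: 19.92 kHz.
k=1: 39.88 kHz, 79.72 kHz.
k=2: 99.68 kHz, 139.52 kHz.
k=3: 159.48 kHz, 199.32 kHz.
k=4: 219.28 kHz, 259.12 kHz.
Within [49.12 kHz, 217.24 kHz]: 79.72 kHz, 99.68 kHz, 139.52 kHz, 159.48 kHz, 199.32 kHz.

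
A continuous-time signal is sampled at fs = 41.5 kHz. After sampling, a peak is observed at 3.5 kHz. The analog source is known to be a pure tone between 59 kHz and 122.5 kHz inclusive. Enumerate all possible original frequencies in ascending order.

Frequencies that alias to 3.5 kHz are k·fs ± 3.5 kHz for integer k ≥ 0.
k=0: 3.5 kHz.
k=1: 38 kHz, 45 kHz.
k=2: 79.5 kHz, 86.5 kHz.
k=3: 121 kHz, 128 kHz.
k=4: 162.5 kHz, 169.5 kHz.
Within [59 kHz, 122.5 kHz]: 79.5 kHz, 86.5 kHz, 121 kHz.

79.5 kHz, 86.5 kHz, 121 kHz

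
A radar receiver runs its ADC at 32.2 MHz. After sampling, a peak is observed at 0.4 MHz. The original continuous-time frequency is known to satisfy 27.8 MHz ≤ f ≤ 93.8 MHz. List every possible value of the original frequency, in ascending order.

Frequencies that alias to 0.4 MHz are k·fs ± 0.4 MHz for integer k ≥ 0.
k=0: 0.4 MHz.
k=1: 31.8 MHz, 32.6 MHz.
k=2: 64 MHz, 64.8 MHz.
k=3: 96.2 MHz, 97 MHz.
Within [27.8 MHz, 93.8 MHz]: 31.8 MHz, 32.6 MHz, 64 MHz, 64.8 MHz.

31.8 MHz, 32.6 MHz, 64 MHz, 64.8 MHz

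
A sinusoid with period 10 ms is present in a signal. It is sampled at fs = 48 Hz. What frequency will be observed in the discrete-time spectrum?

4 Hz

T = 10 ms → f = 1/T = 100 Hz.
100 Hz mod fs = 4 Hz.
4 Hz ≤ fs/2 = 24 Hz, appears at 4 Hz.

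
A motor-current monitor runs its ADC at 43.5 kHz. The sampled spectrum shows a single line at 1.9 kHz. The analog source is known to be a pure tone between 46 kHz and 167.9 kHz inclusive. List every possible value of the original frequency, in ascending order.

Frequencies that alias to 1.9 kHz are k·fs ± 1.9 kHz for integer k ≥ 0.
k=0: 1.9 kHz.
k=1: 41.6 kHz, 45.4 kHz.
k=2: 85.1 kHz, 88.9 kHz.
k=3: 128.6 kHz, 132.4 kHz.
k=4: 172.1 kHz, 175.9 kHz.
Within [46 kHz, 167.9 kHz]: 85.1 kHz, 88.9 kHz, 128.6 kHz, 132.4 kHz.

85.1 kHz, 88.9 kHz, 128.6 kHz, 132.4 kHz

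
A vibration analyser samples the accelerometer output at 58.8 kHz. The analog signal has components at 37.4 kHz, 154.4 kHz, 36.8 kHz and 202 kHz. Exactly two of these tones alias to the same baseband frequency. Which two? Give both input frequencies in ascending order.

fs/2 = 29.4 kHz.
37.4 kHz > fs/2 = 29.4 kHz, folds to fs − 37.4 kHz = 21.4 kHz.
154.4 kHz mod fs = 36.8 kHz.
36.8 kHz > fs/2 = 29.4 kHz, folds to fs − 36.8 kHz = 22 kHz.
36.8 kHz > fs/2 = 29.4 kHz, folds to fs − 36.8 kHz = 22 kHz.
202 kHz mod fs = 25.6 kHz.
25.6 kHz ≤ fs/2 = 29.4 kHz, appears at 25.6 kHz.
36.8 kHz and 154.4 kHz both map to 22 kHz.

36.8 kHz, 154.4 kHz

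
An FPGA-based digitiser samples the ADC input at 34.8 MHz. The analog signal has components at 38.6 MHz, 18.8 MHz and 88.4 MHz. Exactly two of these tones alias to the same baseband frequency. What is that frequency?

fs/2 = 17.4 MHz.
38.6 MHz mod fs = 3.8 MHz.
3.8 MHz ≤ fs/2 = 17.4 MHz, appears at 3.8 MHz.
18.8 MHz > fs/2 = 17.4 MHz, folds to fs − 18.8 MHz = 16 MHz.
88.4 MHz mod fs = 18.8 MHz.
18.8 MHz > fs/2 = 17.4 MHz, folds to fs − 18.8 MHz = 16 MHz.
18.8 MHz and 88.4 MHz both map to 16 MHz.

16 MHz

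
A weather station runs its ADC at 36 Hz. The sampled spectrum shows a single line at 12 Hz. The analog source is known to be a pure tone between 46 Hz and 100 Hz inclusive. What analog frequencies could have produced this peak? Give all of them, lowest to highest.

Frequencies that alias to 12 Hz are k·fs ± 12 Hz for integer k ≥ 0.
k=0: 12 Hz.
k=1: 24 Hz, 48 Hz.
k=2: 60 Hz, 84 Hz.
k=3: 96 Hz, 120 Hz.
k=4: 132 Hz, 156 Hz.
Within [46 Hz, 100 Hz]: 48 Hz, 60 Hz, 84 Hz, 96 Hz.

48 Hz, 60 Hz, 84 Hz, 96 Hz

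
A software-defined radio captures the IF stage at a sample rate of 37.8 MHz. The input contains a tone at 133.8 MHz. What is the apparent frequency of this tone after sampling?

133.8 MHz mod fs = 20.4 MHz.
20.4 MHz > fs/2 = 18.9 MHz, folds to fs − 20.4 MHz = 17.4 MHz.

17.4 MHz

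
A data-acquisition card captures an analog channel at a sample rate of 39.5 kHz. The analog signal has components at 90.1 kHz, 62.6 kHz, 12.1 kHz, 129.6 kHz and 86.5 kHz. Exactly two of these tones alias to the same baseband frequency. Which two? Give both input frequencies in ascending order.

fs/2 = 19.75 kHz.
90.1 kHz mod fs = 11.1 kHz.
11.1 kHz ≤ fs/2 = 19.75 kHz, appears at 11.1 kHz.
62.6 kHz mod fs = 23.1 kHz.
23.1 kHz > fs/2 = 19.75 kHz, folds to fs − 23.1 kHz = 16.4 kHz.
12.1 kHz ≤ fs/2 = 19.75 kHz, passes unchanged.
129.6 kHz mod fs = 11.1 kHz.
11.1 kHz ≤ fs/2 = 19.75 kHz, appears at 11.1 kHz.
86.5 kHz mod fs = 7.5 kHz.
7.5 kHz ≤ fs/2 = 19.75 kHz, appears at 7.5 kHz.
90.1 kHz and 129.6 kHz both map to 11.1 kHz.

90.1 kHz, 129.6 kHz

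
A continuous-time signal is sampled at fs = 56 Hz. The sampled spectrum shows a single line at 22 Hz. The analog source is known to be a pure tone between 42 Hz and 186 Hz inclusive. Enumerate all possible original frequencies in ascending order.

78 Hz, 90 Hz, 134 Hz, 146 Hz

Frequencies that alias to 22 Hz are k·fs ± 22 Hz for integer k ≥ 0.
k=0: 22 Hz.
k=1: 34 Hz, 78 Hz.
k=2: 90 Hz, 134 Hz.
k=3: 146 Hz, 190 Hz.
k=4: 202 Hz, 246 Hz.
Within [42 Hz, 186 Hz]: 78 Hz, 90 Hz, 134 Hz, 146 Hz.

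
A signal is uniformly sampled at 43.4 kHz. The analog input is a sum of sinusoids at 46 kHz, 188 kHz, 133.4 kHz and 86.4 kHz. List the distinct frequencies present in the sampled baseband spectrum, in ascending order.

0.4 kHz, 2.6 kHz, 3.2 kHz, 14.4 kHz

fs/2 = 21.7 kHz.
46 kHz mod fs = 2.6 kHz.
2.6 kHz ≤ fs/2 = 21.7 kHz, appears at 2.6 kHz.
188 kHz mod fs = 14.4 kHz.
14.4 kHz ≤ fs/2 = 21.7 kHz, appears at 14.4 kHz.
133.4 kHz mod fs = 3.2 kHz.
3.2 kHz ≤ fs/2 = 21.7 kHz, appears at 3.2 kHz.
86.4 kHz mod fs = 43 kHz.
43 kHz > fs/2 = 21.7 kHz, folds to fs − 43 kHz = 0.4 kHz.
Distinct values: {0.4 kHz, 2.6 kHz, 3.2 kHz, 14.4 kHz}.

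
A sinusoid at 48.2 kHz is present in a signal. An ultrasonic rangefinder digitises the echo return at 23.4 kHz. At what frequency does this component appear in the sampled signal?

48.2 kHz mod fs = 1.4 kHz.
1.4 kHz ≤ fs/2 = 11.7 kHz, appears at 1.4 kHz.

1.4 kHz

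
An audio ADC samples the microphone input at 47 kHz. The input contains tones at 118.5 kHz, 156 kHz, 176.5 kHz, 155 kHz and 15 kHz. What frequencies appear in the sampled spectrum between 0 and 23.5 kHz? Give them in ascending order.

11.5 kHz, 14 kHz, 15 kHz, 22.5 kHz

fs/2 = 23.5 kHz.
118.5 kHz mod fs = 24.5 kHz.
24.5 kHz > fs/2 = 23.5 kHz, folds to fs − 24.5 kHz = 22.5 kHz.
156 kHz mod fs = 15 kHz.
15 kHz ≤ fs/2 = 23.5 kHz, appears at 15 kHz.
176.5 kHz mod fs = 35.5 kHz.
35.5 kHz > fs/2 = 23.5 kHz, folds to fs − 35.5 kHz = 11.5 kHz.
155 kHz mod fs = 14 kHz.
14 kHz ≤ fs/2 = 23.5 kHz, appears at 14 kHz.
15 kHz ≤ fs/2 = 23.5 kHz, passes unchanged.
Distinct values: {11.5 kHz, 14 kHz, 15 kHz, 22.5 kHz}.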